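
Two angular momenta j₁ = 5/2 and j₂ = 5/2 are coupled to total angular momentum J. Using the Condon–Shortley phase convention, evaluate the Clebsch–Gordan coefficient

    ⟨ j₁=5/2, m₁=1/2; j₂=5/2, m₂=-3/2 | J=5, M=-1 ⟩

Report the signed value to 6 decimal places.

+0.487950

triangle: 0!×5!×5!/11! = 14400/39916800
(j±m)!: 3!×2!×1!×4!×4!×6! = 4976640
prefactor² = (2J+1)×Δ×N² = 138240/7
  k=0: +1/(0!×0!×2!×1!×3!×4!) = 1/288
Σ = 1/288  ⇒  CG² = 138240/7×1/288² = 5/21
CG = +√(5/21) = +0.487950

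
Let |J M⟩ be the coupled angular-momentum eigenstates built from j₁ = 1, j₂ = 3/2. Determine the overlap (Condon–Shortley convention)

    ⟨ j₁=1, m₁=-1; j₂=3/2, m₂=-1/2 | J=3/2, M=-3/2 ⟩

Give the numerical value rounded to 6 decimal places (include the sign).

√[4·1!1!2!/5! · 0!2!1!2!0!3!] = √(8/5)
  +(−1)^1/∏(1,0,1,0,0,2)! = -1/2  (running -1/2)
⟨..|..⟩ = √(8/5)·(-1/2) = -0.632456

−√(2/5) ≈ -0.632456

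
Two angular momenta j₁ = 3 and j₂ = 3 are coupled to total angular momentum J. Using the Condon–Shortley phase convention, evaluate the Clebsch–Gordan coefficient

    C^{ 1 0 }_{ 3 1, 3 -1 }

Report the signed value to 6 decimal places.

+√(1/28) ≈ +0.188982

√[3·5!1!1!/8! · 4!2!2!4!1!1!] = √(144/7)
  +(−1)^1/∏(1,4,1,1,0,0)! = -1/24  (running -1/24)
  +(−1)^2/∏(2,3,0,0,1,1)! = 1/12  (running 1/24)
⟨..|..⟩ = √(144/7)·(1/24) = +0.188982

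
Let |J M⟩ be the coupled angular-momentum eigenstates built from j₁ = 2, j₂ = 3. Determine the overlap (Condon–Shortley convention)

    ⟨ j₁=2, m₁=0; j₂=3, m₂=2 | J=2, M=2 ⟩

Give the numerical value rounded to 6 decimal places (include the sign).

+√(5/14) ≈ +0.597614

triangle: 3!*1!*3!/8! = 36/40320
(j±m)!: 2!*2!*5!*1!*4!*0! = 11520
prefactor² = (2J+1)*Δ*N² = 360/7
  k=2: +1/(2!*1!*0!*3!*1!*0!) = 1/12
Σ = 1/12  ⇒  CG² = 360/7*1/12² = 5/14
CG = +√(5/14) = +0.597614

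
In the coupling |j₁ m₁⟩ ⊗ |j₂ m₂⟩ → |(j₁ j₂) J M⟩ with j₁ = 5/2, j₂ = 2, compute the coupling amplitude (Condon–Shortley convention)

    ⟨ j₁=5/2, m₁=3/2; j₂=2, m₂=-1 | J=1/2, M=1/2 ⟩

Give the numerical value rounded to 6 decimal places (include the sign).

j₁+j₂−J=4  J+j₁−j₂=1  J−j₁+j₂=0  j₁+j₂+J+1=6
(j₁±m₁, j₂±m₂, J±M) = (4,1,1,3,1,0)
P² = 48/5
sum k=1..1:
  [1] −1/6 = -1/6
S = -1/6
C² = P²·S² = 4/15 ; C = -0.516398

−√(4/15) = -0.516398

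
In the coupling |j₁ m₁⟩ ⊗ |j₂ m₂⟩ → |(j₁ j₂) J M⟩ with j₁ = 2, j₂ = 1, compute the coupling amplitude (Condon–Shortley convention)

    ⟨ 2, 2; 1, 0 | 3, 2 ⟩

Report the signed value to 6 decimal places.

j₁+j₂−J=0  J+j₁−j₂=4  J−j₁+j₂=2  j₁+j₂+J+1=7
(j₁±m₁, j₂±m₂, J±M) = (4,0,1,1,5,1)
P² = 192
sum k=0..0:
  [0] +1/24 = 1/24
S = 1/24
C² = P²·S² = 1/3 ; C = +0.577350

+0.577350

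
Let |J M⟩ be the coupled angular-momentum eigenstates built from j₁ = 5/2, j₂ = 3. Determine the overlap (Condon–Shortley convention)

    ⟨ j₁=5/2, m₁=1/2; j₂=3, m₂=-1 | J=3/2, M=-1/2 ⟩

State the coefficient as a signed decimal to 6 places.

-0.097590

√[4·4!1!2!/8! · 3!2!2!4!1!2!] = √(192/35)
  +(−1)^1/∏(1,3,1,1,0,1)! = -1/6  (running -1/6)
  +(−1)^2/∏(2,2,0,0,1,2)! = 1/8  (running -1/24)
⟨..|..⟩ = √(192/35)·(-1/24) = -0.097590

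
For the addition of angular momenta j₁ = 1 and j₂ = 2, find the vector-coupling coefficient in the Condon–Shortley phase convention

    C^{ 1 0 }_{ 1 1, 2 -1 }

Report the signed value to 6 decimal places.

j₁+j₂−J=2  J+j₁−j₂=0  J−j₁+j₂=2  j₁+j₂+J+1=5
(j₁±m₁, j₂±m₂, J±M) = (2,0,1,3,1,1)
P² = 6/5
sum k=0..0:
  [0] +1/2 = 1/2
S = 1/2
C² = P²·S² = 3/10 ; C = +0.547723

+0.547723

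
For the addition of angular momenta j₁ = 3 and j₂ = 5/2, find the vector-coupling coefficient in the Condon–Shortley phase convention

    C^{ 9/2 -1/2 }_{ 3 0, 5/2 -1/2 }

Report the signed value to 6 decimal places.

√[10·1!5!4!/11! · 3!3!2!3!4!5!] = √(69120/77)
  +(−1)^0/∏(0,1,3,2,2,2)! = 1/48  (running 1/48)
  +(−1)^1/∏(1,0,2,1,3,3)! = -1/72  (running 1/144)
⟨..|..⟩ = √(69120/77)·(1/144) = +0.208063

+√(10/231) = +0.208063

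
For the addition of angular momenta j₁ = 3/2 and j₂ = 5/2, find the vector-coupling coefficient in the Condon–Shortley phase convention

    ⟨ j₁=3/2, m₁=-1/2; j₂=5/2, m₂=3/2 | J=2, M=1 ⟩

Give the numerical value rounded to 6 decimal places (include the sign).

triangle: 2!×1!×3!/7! = 12/5040
(j±m)!: 1!×2!×4!×1!×3!×1! = 288
prefactor² = (2J+1)×Δ×N² = 24/7
  k=1: −1/(1!×1!×1!×3!×0!×0!) = -1/6
  k=2: +1/(2!×0!×0!×2!×1!×1!) = 1/4
Σ = 1/12  ⇒  CG² = 24/7×1/12² = 1/42
CG = +√(1/42) = +0.154303

+√(1/42) ≈ +0.154303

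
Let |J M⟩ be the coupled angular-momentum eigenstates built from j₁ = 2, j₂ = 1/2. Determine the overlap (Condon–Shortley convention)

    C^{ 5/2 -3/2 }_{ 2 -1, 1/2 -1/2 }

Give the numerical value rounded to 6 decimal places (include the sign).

+√(4/5) ≈ +0.894427

j₁+j₂−J=0  J+j₁−j₂=4  J−j₁+j₂=1  j₁+j₂+J+1=6
(j₁±m₁, j₂±m₂, J±M) = (1,3,0,1,1,4)
P² = 144/5
sum k=0..0:
  [0] +1/6 = 1/6
S = 1/6
C² = P²·S² = 4/5 ; C = +0.894427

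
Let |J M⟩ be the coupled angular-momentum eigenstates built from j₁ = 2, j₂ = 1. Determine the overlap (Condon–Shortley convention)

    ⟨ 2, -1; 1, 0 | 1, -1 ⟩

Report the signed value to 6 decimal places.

−√(3/10) = -0.547723

triangle: 2!*2!*0!/5! = 4/120
(j±m)!: 1!*3!*1!*1!*0!*2! = 12
prefactor² = (2J+1)*Δ*N² = 6/5
  k=1: −1/(1!*1!*2!*0!*0!*0!) = -1/2
Σ = -1/2  ⇒  CG² = 6/5*(-1/2)² = 3/10
CG = −√(3/10) = -0.547723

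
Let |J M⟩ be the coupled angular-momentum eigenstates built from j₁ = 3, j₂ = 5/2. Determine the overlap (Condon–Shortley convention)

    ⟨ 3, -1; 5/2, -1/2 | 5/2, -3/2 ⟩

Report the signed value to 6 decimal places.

+0.169031

j₁+j₂−J=3  J+j₁−j₂=3  J−j₁+j₂=2  j₁+j₂+J+1=9
(j₁±m₁, j₂±m₂, J±M) = (2,4,2,3,1,4)
P² = 576/35
sum k=1..2:
  [1] −1/12 = -1/12
  [2] +1/8 = 1/8
S = 1/24
C² = P²·S² = 1/35 ; C = +0.169031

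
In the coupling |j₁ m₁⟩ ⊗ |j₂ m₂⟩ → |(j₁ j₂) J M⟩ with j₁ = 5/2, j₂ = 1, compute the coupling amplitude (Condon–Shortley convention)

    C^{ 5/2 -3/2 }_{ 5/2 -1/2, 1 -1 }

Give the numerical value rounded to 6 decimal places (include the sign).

√[6·1!4!1!/7! · 2!3!0!2!1!4!] = √(576/35)
  +(−1)^0/∏(0,1,3,0,1,1)! = 1/6  (running 1/6)
⟨..|..⟩ = √(576/35)·(1/6) = +0.676123

+√(16/35) = +0.676123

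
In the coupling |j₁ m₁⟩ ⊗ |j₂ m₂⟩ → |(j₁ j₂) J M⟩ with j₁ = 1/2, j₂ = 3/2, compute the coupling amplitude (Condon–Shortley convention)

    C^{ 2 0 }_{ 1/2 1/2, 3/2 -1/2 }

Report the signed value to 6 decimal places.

+√(1/2) ≈ +0.707107

√[5·0!1!3!/5! · 1!0!1!2!2!2!] = √(2)
  +(−1)^0/∏(0,0,0,1,1,2)! = 1/2  (running 1/2)
⟨..|..⟩ = √(2)·(1/2) = +0.707107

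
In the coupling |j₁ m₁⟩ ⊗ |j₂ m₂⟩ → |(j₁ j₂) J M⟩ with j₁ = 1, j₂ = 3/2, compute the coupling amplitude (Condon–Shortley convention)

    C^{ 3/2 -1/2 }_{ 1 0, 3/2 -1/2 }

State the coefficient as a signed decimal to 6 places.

√[4·1!1!2!/5! · 1!1!1!2!1!2!] = √(4/15)
  +(−1)^0/∏(0,1,1,1,0,1)! = 1  (running 1)
  +(−1)^1/∏(1,0,0,0,1,2)! = -1/2  (running 1/2)
⟨..|..⟩ = √(4/15)·(1/2) = +0.258199

+√(1/15) = +0.258199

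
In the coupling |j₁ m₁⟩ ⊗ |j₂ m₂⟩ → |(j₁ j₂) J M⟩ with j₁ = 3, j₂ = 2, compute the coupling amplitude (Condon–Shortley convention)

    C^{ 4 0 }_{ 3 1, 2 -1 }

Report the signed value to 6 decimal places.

+√(5/14) ≈ +0.597614

j₁+j₂−J=1  J+j₁−j₂=5  J−j₁+j₂=3  j₁+j₂+J+1=10
(j₁±m₁, j₂±m₂, J±M) = (4,2,1,3,4,4)
P² = 10368/35
sum k=0..1:
  [0] +1/24 = 1/24
  [1] −1/144 = -1/144
S = 5/144
C² = P²·S² = 5/14 ; C = +0.597614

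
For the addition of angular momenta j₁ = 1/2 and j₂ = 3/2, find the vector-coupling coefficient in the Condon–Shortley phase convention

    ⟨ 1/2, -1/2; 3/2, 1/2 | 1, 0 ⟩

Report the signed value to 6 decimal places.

−√(1/2) = -0.707107

triangle: 1!×0!×2!/4! = 2/24
(j±m)!: 0!×1!×2!×1!×1!×1! = 2
prefactor² = (2J+1)×Δ×N² = 1/2
  k=1: −1/(1!×0!×0!×1!×0!×1!) = -1
Σ = -1  ⇒  CG² = 1/2×(-1)² = 1/2
CG = −√(1/2) = -0.707107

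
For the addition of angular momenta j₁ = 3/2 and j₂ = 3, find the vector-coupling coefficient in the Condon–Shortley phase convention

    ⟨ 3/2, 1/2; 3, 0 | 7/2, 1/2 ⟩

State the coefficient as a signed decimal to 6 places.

j₁+j₂−J=1  J+j₁−j₂=2  J−j₁+j₂=5  j₁+j₂+J+1=9
(j₁±m₁, j₂±m₂, J±M) = (2,1,3,3,4,3)
P² = 384/7
sum k=0..1:
  [0] +1/12 = 1/12
  [1] −1/24 = -1/24
S = 1/24
C² = P²·S² = 2/21 ; C = +0.308607

+0.308607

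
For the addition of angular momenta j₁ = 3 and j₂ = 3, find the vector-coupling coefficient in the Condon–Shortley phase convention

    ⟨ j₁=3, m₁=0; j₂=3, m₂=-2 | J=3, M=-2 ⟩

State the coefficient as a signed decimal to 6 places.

√[7·3!3!3!/10! · 3!3!1!5!1!5!] = √(216)
  +(−1)^0/∏(0,3,3,1,0,2)! = 1/72  (running 1/72)
  +(−1)^1/∏(1,2,2,0,1,3)! = -1/24  (running -1/36)
⟨..|..⟩ = √(216)·(-1/36) = -0.408248

−√(1/6) = -0.408248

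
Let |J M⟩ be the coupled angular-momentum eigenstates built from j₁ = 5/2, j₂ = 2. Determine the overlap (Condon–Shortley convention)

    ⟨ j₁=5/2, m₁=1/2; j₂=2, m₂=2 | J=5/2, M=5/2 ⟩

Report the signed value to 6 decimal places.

triangle: 2!·3!·2!/8! = 24/40320
(j±m)!: 3!·2!·4!·0!·5!·0! = 34560
prefactor² = (2J+1)·Δ·N² = 864/7
  k=2: +1/(2!·0!·0!·2!·3!·0!) = 1/24
Σ = 1/24  ⇒  CG² = 864/7·1/24² = 3/14
CG = +√(3/14) = +0.462910

+√(3/14) = +0.462910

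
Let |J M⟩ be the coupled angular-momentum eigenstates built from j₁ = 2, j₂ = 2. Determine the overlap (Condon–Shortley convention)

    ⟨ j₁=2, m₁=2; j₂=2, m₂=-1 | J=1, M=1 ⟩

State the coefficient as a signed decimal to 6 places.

+0.447214  (= +√(1/5))

√[3·3!1!1!/6! · 4!0!1!3!2!0!] = √(36/5)
  +(−1)^0/∏(0,3,0,1,1,0)! = 1/6  (running 1/6)
⟨..|..⟩ = √(36/5)·(1/6) = +0.447214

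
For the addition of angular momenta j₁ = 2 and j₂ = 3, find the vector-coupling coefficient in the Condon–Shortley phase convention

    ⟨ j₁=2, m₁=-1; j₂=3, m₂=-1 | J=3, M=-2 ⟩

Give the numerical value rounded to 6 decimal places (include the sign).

-0.500000

j₁+j₂−J=2  J+j₁−j₂=2  J−j₁+j₂=4  j₁+j₂+J+1=9
(j₁±m₁, j₂±m₂, J±M) = (1,3,2,4,1,5)
P² = 64
sum k=1..2:
  [1] −1/12 = -1/12
  [2] +1/48 = 1/48
S = -1/16
C² = P²·S² = 1/4 ; C = -0.500000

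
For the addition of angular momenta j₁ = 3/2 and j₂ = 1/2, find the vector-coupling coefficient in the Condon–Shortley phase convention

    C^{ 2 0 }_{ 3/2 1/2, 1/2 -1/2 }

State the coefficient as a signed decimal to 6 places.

+0.707107

√[5·0!3!1!/5! · 2!1!0!1!2!2!] = √(2)
  +(−1)^0/∏(0,0,1,0,2,1)! = 1/2  (running 1/2)
⟨..|..⟩ = √(2)·(1/2) = +0.707107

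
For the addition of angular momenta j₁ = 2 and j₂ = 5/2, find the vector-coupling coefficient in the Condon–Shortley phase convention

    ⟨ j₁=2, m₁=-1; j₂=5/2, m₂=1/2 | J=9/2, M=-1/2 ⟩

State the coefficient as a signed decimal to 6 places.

√[10·0!4!5!/10! · 1!3!3!2!4!5!] = √(11520/7)
  +(−1)^0/∏(0,0,3,3,1,2)! = 1/72  (running 1/72)
⟨..|..⟩ = √(11520/7)·(1/72) = +0.563436

+√(20/63) = +0.563436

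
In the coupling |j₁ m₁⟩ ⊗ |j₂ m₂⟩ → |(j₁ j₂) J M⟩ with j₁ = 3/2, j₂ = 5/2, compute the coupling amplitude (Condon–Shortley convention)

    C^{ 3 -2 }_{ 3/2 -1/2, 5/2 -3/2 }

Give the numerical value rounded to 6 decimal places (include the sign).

+0.288675  (= +√(1/12))

√[7·1!2!4!/8! · 1!2!1!4!1!5!] = √(48)
  +(−1)^0/∏(0,1,2,1,0,3)! = 1/12  (running 1/12)
  +(−1)^1/∏(1,0,1,0,1,4)! = -1/24  (running 1/24)
⟨..|..⟩ = √(48)·(1/24) = +0.288675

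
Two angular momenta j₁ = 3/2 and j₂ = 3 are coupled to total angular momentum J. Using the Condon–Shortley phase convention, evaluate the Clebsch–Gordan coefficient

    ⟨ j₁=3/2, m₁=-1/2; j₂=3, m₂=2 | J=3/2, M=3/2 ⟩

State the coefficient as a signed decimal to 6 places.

√[4·3!0!3!/7! · 1!2!5!1!3!0!] = √(288/7)
  +(−1)^2/∏(2,1,0,3,0,0)! = 1/12  (running 1/12)
⟨..|..⟩ = √(288/7)·(1/12) = +0.534522

+0.534522  (= +√(2/7))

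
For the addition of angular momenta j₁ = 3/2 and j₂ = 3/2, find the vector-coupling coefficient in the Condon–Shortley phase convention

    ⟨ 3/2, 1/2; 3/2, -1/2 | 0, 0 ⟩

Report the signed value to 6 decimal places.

-0.500000

√[1·3!0!0!/4! · 2!1!1!2!0!0!] = √(1)
  +(−1)^1/∏(1,2,0,0,0,0)! = -1/2  (running -1/2)
⟨..|..⟩ = √(1)·(-1/2) = -0.500000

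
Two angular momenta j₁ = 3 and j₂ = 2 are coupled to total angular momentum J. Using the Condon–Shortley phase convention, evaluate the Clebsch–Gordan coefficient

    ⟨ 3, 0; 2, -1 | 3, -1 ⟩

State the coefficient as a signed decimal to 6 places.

√[7·2!4!2!/9! · 3!3!1!3!2!4!] = √(96/5)
  +(−1)^0/∏(0,2,3,1,1,1)! = 1/12  (running 1/12)
  +(−1)^1/∏(1,1,2,0,2,2)! = -1/8  (running -1/24)
⟨..|..⟩ = √(96/5)·(-1/24) = -0.182574

−√(1/30) ≈ -0.182574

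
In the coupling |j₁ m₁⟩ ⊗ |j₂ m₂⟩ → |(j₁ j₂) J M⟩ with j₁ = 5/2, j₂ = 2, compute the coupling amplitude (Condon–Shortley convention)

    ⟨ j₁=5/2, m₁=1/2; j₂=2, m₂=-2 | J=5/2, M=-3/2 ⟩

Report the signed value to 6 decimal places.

+0.621059

√[6·2!3!2!/8! · 3!2!0!4!1!4!] = √(864/35)
  +(−1)^0/∏(0,2,2,0,1,2)! = 1/8  (running 1/8)
⟨..|..⟩ = √(864/35)·(1/8) = +0.621059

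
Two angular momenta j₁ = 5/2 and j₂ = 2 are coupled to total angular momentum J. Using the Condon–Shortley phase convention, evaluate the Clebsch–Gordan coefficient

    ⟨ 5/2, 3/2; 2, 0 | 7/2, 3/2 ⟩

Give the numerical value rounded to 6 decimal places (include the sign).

+0.534522  (= +√(2/7))

√[8·1!4!3!/9! · 4!1!2!2!5!2!] = √(512/7)
  +(−1)^0/∏(0,1,1,2,3,1)! = 1/12  (running 1/12)
  +(−1)^1/∏(1,0,0,1,4,2)! = -1/48  (running 1/16)
⟨..|..⟩ = √(512/7)·(1/16) = +0.534522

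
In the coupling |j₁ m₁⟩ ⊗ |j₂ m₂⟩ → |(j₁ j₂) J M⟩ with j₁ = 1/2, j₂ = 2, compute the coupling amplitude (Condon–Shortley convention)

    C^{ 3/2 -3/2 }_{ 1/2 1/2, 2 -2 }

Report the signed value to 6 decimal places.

+0.894427

triangle: 1!×0!×3!/5! = 6/120
(j±m)!: 1!×0!×0!×4!×0!×3! = 144
prefactor² = (2J+1)×Δ×N² = 144/5
  k=0: +1/(0!×1!×0!×0!×0!×3!) = 1/6
Σ = 1/6  ⇒  CG² = 144/5×1/6² = 4/5
CG = +√(4/5) = +0.894427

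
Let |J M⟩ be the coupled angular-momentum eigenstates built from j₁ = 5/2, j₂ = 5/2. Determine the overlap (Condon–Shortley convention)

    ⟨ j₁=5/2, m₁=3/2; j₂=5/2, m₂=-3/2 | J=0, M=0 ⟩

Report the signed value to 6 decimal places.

j₁+j₂−J=5  J+j₁−j₂=0  J−j₁+j₂=0  j₁+j₂+J+1=6
(j₁±m₁, j₂±m₂, J±M) = (4,1,1,4,0,0)
P² = 96
sum k=1..1:
  [1] −1/24 = -1/24
S = -1/24
C² = P²·S² = 1/6 ; C = -0.408248

-0.408248  (= −√(1/6))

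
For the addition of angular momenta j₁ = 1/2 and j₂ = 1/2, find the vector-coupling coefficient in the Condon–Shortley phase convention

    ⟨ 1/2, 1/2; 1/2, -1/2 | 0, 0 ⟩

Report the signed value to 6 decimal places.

triangle: 1!*0!*0!/2! = 1/2
(j±m)!: 1!*0!*0!*1!*0!*0! = 1
prefactor² = (2J+1)*Δ*N² = 1/2
  k=0: +1/(0!*1!*0!*0!*0!*0!) = 1
Σ = 1  ⇒  CG² = 1/2*1² = 1/2
CG = +√(1/2) = +0.707107

+0.707107  (= +√(1/2))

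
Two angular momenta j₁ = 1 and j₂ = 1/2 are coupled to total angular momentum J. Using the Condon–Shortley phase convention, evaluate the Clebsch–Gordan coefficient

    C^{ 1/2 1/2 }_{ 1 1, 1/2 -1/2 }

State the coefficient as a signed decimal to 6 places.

√[2·1!1!0!/3! · 2!0!0!1!1!0!] = √(2/3)
  +(−1)^0/∏(0,1,0,0,1,0)! = 1  (running 1)
⟨..|..⟩ = √(2/3)·(1) = +0.816497

+√(2/3) ≈ +0.816497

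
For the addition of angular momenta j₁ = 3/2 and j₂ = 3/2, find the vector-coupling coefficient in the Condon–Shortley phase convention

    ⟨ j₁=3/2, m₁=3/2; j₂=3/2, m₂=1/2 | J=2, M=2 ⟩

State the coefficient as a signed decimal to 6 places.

triangle: 1!·2!·2!/6! = 4/720
(j±m)!: 3!·0!·2!·1!·4!·0! = 288
prefactor² = (2J+1)·Δ·N² = 8
  k=0: +1/(0!·1!·0!·2!·2!·0!) = 1/4
Σ = 1/4  ⇒  CG² = 8·1/4² = 1/2
CG = +√(1/2) = +0.707107

+√(1/2) ≈ +0.707107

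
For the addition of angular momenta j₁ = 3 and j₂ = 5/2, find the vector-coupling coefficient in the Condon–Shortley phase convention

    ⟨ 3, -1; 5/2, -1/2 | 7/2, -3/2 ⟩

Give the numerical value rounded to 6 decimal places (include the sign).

-0.487950  (= −√(5/21))

√[8·2!4!3!/10! · 2!4!2!3!2!5!] = √(3072/35)
  +(−1)^0/∏(0,2,4,2,0,1)! = 1/96  (running 1/96)
  +(−1)^1/∏(1,1,3,1,1,2)! = -1/12  (running -7/96)
  +(−1)^2/∏(2,0,2,0,2,3)! = 1/48  (running -5/96)
⟨..|..⟩ = √(3072/35)·(-5/96) = -0.487950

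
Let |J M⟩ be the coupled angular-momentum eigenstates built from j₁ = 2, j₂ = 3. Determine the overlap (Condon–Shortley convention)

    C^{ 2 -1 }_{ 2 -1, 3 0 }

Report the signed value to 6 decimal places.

+√(2/7) ≈ +0.534522

√[5·3!1!3!/8! · 1!3!3!3!1!3!] = √(81/14)
  +(−1)^2/∏(2,1,1,1,0,2)! = 1/4  (running 1/4)
  +(−1)^3/∏(3,0,0,0,1,3)! = -1/36  (running 2/9)
⟨..|..⟩ = √(81/14)·(2/9) = +0.534522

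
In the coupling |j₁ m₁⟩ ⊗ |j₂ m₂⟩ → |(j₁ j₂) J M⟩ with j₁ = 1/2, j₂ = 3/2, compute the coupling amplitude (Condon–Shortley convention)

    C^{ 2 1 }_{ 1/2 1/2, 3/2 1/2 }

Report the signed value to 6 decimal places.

+√(3/4) ≈ +0.866025

j₁+j₂−J=0  J+j₁−j₂=1  J−j₁+j₂=3  j₁+j₂+J+1=5
(j₁±m₁, j₂±m₂, J±M) = (1,0,2,1,3,1)
P² = 3
sum k=0..0:
  [0] +1/2 = 1/2
S = 1/2
C² = P²·S² = 3/4 ; C = +0.866025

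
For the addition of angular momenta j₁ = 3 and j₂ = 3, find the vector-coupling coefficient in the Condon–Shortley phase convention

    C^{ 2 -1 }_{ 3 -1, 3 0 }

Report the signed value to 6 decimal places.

triangle: 4!·2!·2!/9! = 96/362880
(j±m)!: 2!·4!·3!·3!·1!·3! = 10368
prefactor² = (2J+1)·Δ·N² = 96/7
  k=2: +1/(2!·2!·2!·1!·0!·1!) = 1/8
  k=3: −1/(3!·1!·1!·0!·1!·2!) = -1/12
Σ = 1/24  ⇒  CG² = 96/7·1/24² = 1/42
CG = +√(1/42) = +0.154303

+0.154303  (= +√(1/42))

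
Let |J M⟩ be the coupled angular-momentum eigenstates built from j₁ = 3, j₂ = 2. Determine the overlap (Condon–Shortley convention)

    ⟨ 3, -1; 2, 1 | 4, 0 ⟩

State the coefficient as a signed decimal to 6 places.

−√(5/14) ≈ -0.597614

triangle: 1!*5!*3!/10! = 720/3628800
(j±m)!: 2!*4!*3!*1!*4!*4! = 165888
prefactor² = (2J+1)*Δ*N² = 10368/35
  k=0: +1/(0!*1!*4!*3!*1!*0!) = 1/144
  k=1: −1/(1!*0!*3!*2!*2!*1!) = -1/24
Σ = -5/144  ⇒  CG² = 10368/35*(-5/144)² = 5/14
CG = −√(5/14) = -0.597614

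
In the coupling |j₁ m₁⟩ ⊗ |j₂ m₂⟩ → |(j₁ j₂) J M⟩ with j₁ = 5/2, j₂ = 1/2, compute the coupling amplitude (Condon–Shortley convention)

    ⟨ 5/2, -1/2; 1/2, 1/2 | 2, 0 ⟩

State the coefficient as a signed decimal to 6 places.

triangle: 1!*4!*0!/6! = 24/720
(j±m)!: 2!*3!*1!*0!*2!*2! = 48
prefactor² = (2J+1)*Δ*N² = 8
  k=1: −1/(1!*0!*2!*0!*2!*0!) = -1/4
Σ = -1/4  ⇒  CG² = 8*(-1/4)² = 1/2
CG = −√(1/2) = -0.707107

-0.707107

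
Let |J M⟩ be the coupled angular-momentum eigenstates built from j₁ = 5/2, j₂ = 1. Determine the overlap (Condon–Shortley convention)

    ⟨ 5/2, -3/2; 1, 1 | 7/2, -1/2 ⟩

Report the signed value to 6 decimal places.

j₁+j₂−J=0  J+j₁−j₂=5  J−j₁+j₂=2  j₁+j₂+J+1=8
(j₁±m₁, j₂±m₂, J±M) = (1,4,2,0,3,4)
P² = 2304/7
sum k=0..0:
  [0] +1/48 = 1/48
S = 1/48
C² = P²·S² = 1/7 ; C = +0.377964

+0.377964  (= +√(1/7))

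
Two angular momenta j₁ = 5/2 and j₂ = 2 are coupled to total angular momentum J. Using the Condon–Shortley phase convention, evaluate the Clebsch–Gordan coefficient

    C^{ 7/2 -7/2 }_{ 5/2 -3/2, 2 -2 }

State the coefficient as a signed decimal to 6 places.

triangle: 1!×4!×3!/9! = 144/362880
(j±m)!: 1!×4!×0!×4!×0!×7! = 2903040
prefactor² = (2J+1)×Δ×N² = 9216
  k=0: +1/(0!×1!×4!×0!×0!×3!) = 1/144
Σ = 1/144  ⇒  CG² = 9216×1/144² = 4/9
CG = +√(4/9) = +0.666667

+0.666667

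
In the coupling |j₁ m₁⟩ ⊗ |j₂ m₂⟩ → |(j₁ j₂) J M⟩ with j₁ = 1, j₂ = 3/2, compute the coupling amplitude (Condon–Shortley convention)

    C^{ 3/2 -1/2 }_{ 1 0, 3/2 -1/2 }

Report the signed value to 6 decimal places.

+√(1/15) = +0.258199

√[4·1!1!2!/5! · 1!1!1!2!1!2!] = √(4/15)
  +(−1)^0/∏(0,1,1,1,0,1)! = 1  (running 1)
  +(−1)^1/∏(1,0,0,0,1,2)! = -1/2  (running 1/2)
⟨..|..⟩ = √(4/15)·(1/2) = +0.258199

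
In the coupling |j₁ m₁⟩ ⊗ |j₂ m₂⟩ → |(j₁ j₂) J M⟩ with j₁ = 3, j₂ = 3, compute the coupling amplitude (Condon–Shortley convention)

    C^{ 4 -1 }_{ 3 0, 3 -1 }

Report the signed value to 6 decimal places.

−√(15/154) = -0.312094

triangle: 2!*4!*4!/11! = 1152/39916800
(j±m)!: 3!*3!*2!*4!*3!*5! = 1244160
prefactor² = (2J+1)*Δ*N² = 124416/385
  k=0: +1/(0!*2!*3!*2!*1!*2!) = 1/48
  k=1: −1/(1!*1!*2!*1!*2!*3!) = -1/24
  k=2: +1/(2!*0!*1!*0!*3!*4!) = 1/288
Σ = -5/288  ⇒  CG² = 124416/385*(-5/288)² = 15/154
CG = −√(15/154) = -0.312094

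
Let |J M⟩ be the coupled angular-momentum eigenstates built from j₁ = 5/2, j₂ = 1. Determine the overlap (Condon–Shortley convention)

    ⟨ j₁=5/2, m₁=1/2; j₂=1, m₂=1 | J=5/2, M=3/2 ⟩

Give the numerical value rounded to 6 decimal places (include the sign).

√[6·1!4!1!/7! · 3!2!2!0!4!1!] = √(576/35)
  +(−1)^1/∏(1,0,1,1,3,0)! = -1/6  (running -1/6)
⟨..|..⟩ = √(576/35)·(-1/6) = -0.676123

-0.676123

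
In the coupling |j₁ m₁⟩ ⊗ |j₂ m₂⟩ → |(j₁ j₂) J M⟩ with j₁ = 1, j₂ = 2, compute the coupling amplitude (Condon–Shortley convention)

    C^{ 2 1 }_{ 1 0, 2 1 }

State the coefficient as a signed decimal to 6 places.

−√(1/6) = -0.408248

√[5·1!1!3!/6! · 1!1!3!1!3!1!] = √(3/2)
  +(−1)^0/∏(0,1,1,3,0,0)! = 1/6  (running 1/6)
  +(−1)^1/∏(1,0,0,2,1,1)! = -1/2  (running -1/3)
⟨..|..⟩ = √(3/2)·(-1/3) = -0.408248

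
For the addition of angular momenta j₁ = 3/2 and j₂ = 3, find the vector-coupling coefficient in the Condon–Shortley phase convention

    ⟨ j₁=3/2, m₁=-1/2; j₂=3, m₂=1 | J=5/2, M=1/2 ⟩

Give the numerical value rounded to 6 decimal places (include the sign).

-0.119523

√[6·2!1!4!/8! · 1!2!4!2!3!2!] = √(288/35)
  +(−1)^1/∏(1,1,1,3,0,1)! = -1/6  (running -1/6)
  +(−1)^2/∏(2,0,0,2,1,2)! = 1/8  (running -1/24)
⟨..|..⟩ = √(288/35)·(-1/24) = -0.119523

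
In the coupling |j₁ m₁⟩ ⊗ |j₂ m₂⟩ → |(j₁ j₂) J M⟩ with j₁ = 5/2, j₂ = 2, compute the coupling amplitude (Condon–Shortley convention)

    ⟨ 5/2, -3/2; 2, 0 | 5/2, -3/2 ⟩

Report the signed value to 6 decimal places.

-0.119523

j₁+j₂−J=2  J+j₁−j₂=3  J−j₁+j₂=2  j₁+j₂+J+1=8
(j₁±m₁, j₂±m₂, J±M) = (1,4,2,2,1,4)
P² = 288/35
sum k=1..2:
  [1] −1/6 = -1/6
  [2] +1/8 = 1/8
S = -1/24
C² = P²·S² = 1/70 ; C = -0.119523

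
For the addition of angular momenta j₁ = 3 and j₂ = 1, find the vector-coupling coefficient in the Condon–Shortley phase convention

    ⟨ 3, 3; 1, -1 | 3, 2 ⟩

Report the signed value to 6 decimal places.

+0.500000

√[7·1!5!1!/8! · 6!0!0!2!5!1!] = √(3600)
  +(−1)^0/∏(0,1,0,0,5,1)! = 1/120  (running 1/120)
⟨..|..⟩ = √(3600)·(1/120) = +0.500000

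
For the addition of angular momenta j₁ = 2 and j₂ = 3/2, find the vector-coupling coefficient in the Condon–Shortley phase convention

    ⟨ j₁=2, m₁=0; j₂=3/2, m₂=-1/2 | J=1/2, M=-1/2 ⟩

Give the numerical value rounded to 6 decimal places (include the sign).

−√(1/5) ≈ -0.447214

j₁+j₂−J=3  J+j₁−j₂=1  J−j₁+j₂=0  j₁+j₂+J+1=5
(j₁±m₁, j₂±m₂, J±M) = (2,2,1,2,0,1)
P² = 4/5
sum k=1..1:
  [1] −1/2 = -1/2
S = -1/2
C² = P²·S² = 1/5 ; C = -0.447214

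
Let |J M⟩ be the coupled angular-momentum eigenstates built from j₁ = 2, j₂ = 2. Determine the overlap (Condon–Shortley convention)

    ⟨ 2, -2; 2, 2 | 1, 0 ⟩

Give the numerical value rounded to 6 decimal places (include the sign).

j₁+j₂−J=3  J+j₁−j₂=1  J−j₁+j₂=1  j₁+j₂+J+1=6
(j₁±m₁, j₂±m₂, J±M) = (0,4,4,0,1,1)
P² = 72/5
sum k=3..3:
  [3] −1/6 = -1/6
S = -1/6
C² = P²·S² = 2/5 ; C = -0.632456

−√(2/5) ≈ -0.632456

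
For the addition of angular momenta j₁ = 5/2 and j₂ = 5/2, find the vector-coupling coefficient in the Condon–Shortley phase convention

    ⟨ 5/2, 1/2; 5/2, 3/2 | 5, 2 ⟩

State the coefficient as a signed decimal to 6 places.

j₁+j₂−J=0  J+j₁−j₂=5  J−j₁+j₂=5  j₁+j₂+J+1=11
(j₁±m₁, j₂±m₂, J±M) = (3,2,4,1,7,3)
P² = 34560
sum k=0..0:
  [0] +1/288 = 1/288
S = 1/288
C² = P²·S² = 5/12 ; C = +0.645497

+0.645497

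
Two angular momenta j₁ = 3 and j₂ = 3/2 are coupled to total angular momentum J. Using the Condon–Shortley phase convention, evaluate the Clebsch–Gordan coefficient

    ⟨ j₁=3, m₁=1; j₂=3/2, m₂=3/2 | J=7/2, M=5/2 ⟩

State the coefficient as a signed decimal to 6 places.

-0.690066

triangle: 1!×5!×2!/9! = 240/362880
(j±m)!: 4!×2!×3!×0!×6!×1! = 207360
prefactor² = (2J+1)×Δ×N² = 7680/7
  k=1: −1/(1!×0!×1!×2!×4!×0!) = -1/48
Σ = -1/48  ⇒  CG² = 7680/7×(-1/48)² = 10/21
CG = −√(10/21) = -0.690066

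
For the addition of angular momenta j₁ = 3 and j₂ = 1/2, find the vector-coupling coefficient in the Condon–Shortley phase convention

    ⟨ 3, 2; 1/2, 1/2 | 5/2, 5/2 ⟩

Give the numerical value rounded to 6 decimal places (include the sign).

-0.377964

j₁+j₂−J=1  J+j₁−j₂=5  J−j₁+j₂=0  j₁+j₂+J+1=7
(j₁±m₁, j₂±m₂, J±M) = (5,1,1,0,5,0)
P² = 14400/7
sum k=1..1:
  [1] −1/120 = -1/120
S = -1/120
C² = P²·S² = 1/7 ; C = -0.377964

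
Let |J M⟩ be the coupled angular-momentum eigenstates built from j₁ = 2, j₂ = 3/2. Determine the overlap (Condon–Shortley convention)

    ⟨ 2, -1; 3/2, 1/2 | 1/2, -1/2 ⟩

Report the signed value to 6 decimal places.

+√(3/10) ≈ +0.547723

triangle: 3!·1!·0!/5! = 6/120
(j±m)!: 1!·3!·2!·1!·0!·1! = 12
prefactor² = (2J+1)·Δ·N² = 6/5
  k=2: +1/(2!·1!·1!·0!·0!·0!) = 1/2
Σ = 1/2  ⇒  CG² = 6/5·1/2² = 3/10
CG = +√(3/10) = +0.547723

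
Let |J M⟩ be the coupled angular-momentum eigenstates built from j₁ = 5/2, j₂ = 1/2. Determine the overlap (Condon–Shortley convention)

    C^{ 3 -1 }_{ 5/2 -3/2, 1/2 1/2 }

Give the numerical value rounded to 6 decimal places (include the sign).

+0.577350

√[7·0!5!1!/7! · 1!4!1!0!2!4!] = √(192)
  +(−1)^0/∏(0,0,4,1,1,0)! = 1/24  (running 1/24)
⟨..|..⟩ = √(192)·(1/24) = +0.577350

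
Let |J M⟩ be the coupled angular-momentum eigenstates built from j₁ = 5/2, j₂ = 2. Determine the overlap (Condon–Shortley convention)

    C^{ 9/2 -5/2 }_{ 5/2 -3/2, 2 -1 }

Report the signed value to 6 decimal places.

triangle: 0!×5!×4!/10! = 2880/3628800
(j±m)!: 1!×4!×1!×3!×2!×7! = 1451520
prefactor² = (2J+1)×Δ×N² = 11520
  k=0: +1/(0!×0!×4!×1!×1!×3!) = 1/144
Σ = 1/144  ⇒  CG² = 11520×1/144² = 5/9
CG = +√(5/9) = +0.745356

+0.745356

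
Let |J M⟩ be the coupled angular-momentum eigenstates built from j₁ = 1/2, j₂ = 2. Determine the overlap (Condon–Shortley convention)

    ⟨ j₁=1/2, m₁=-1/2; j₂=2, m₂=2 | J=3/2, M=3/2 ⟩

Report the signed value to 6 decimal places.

-0.894427  (= −√(4/5))

√[4·1!0!3!/5! · 0!1!4!0!3!0!] = √(144/5)
  +(−1)^1/∏(1,0,0,3,0,0)! = -1/6  (running -1/6)
⟨..|..⟩ = √(144/5)·(-1/6) = -0.894427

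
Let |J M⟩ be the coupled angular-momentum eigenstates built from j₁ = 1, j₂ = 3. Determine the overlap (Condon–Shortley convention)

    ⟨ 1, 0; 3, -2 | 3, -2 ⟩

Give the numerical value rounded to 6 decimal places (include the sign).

+0.577350  (= +√(1/3))

triangle: 1!×1!×5!/8! = 120/40320
(j±m)!: 1!×1!×1!×5!×1!×5! = 14400
prefactor² = (2J+1)×Δ×N² = 300
  k=0: +1/(0!×1!×1!×1!×0!×4!) = 1/24
  k=1: −1/(1!×0!×0!×0!×1!×5!) = -1/120
Σ = 1/30  ⇒  CG² = 300×1/30² = 1/3
CG = +√(1/3) = +0.577350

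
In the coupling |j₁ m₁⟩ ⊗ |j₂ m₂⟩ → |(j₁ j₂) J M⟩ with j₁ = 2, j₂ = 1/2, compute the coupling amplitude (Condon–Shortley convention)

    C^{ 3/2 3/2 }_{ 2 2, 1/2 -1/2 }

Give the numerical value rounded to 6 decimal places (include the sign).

+0.894427  (= +√(4/5))

triangle: 1!·3!·0!/5! = 6/120
(j±m)!: 4!·0!·0!·1!·3!·0! = 144
prefactor² = (2J+1)·Δ·N² = 144/5
  k=0: +1/(0!·1!·0!·0!·3!·0!) = 1/6
Σ = 1/6  ⇒  CG² = 144/5·1/6² = 4/5
CG = +√(4/5) = +0.894427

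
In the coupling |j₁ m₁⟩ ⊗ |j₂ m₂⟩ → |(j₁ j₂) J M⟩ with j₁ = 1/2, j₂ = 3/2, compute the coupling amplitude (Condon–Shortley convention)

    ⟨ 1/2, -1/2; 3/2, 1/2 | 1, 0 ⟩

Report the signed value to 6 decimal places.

j₁+j₂−J=1  J+j₁−j₂=0  J−j₁+j₂=2  j₁+j₂+J+1=4
(j₁±m₁, j₂±m₂, J±M) = (0,1,2,1,1,1)
P² = 1/2
sum k=1..1:
  [1] −1/1 = -1
S = -1
C² = P²·S² = 1/2 ; C = -0.707107

−√(1/2) = -0.707107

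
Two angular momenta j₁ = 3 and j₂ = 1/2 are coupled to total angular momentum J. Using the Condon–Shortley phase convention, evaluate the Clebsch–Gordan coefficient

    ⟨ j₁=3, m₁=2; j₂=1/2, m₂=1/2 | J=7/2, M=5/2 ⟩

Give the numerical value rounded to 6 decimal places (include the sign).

triangle: 0!×6!×1!/8! = 720/40320
(j±m)!: 5!×1!×1!×0!×6!×1! = 86400
prefactor² = (2J+1)×Δ×N² = 86400/7
  k=0: +1/(0!×0!×1!×1!×5!×0!) = 1/120
Σ = 1/120  ⇒  CG² = 86400/7×1/120² = 6/7
CG = +√(6/7) = +0.925820

+√(6/7) ≈ +0.925820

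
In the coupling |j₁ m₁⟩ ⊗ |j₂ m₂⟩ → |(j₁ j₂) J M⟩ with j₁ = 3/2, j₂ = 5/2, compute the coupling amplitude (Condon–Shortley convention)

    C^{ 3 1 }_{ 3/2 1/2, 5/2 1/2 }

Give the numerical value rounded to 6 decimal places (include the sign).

√[7·1!2!4!/8! · 2!1!3!2!4!2!] = √(48/5)
  +(−1)^0/∏(0,1,1,3,1,1)! = 1/6  (running 1/6)
  +(−1)^1/∏(1,0,0,2,2,2)! = -1/8  (running 1/24)
⟨..|..⟩ = √(48/5)·(1/24) = +0.129099

+√(1/60) ≈ +0.129099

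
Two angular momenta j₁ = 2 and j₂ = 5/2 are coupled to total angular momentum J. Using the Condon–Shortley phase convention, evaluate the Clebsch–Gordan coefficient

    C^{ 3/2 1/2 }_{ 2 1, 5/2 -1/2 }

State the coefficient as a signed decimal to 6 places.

−√(5/21) ≈ -0.487950

√[4·3!1!2!/7! · 3!1!2!3!2!1!] = √(48/35)
  +(−1)^0/∏(0,3,1,2,0,0)! = 1/12  (running 1/12)
  +(−1)^1/∏(1,2,0,1,1,1)! = -1/2  (running -5/12)
⟨..|..⟩ = √(48/35)·(-5/12) = -0.487950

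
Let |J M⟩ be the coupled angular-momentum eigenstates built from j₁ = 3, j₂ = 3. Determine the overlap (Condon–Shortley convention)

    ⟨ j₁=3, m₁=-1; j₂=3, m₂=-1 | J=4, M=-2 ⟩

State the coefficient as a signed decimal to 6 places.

√[9·2!4!4!/11! · 2!4!2!4!2!6!] = √(331776/385)
  +(−1)^0/∏(0,2,4,2,0,2)! = 1/192  (running 1/192)
  +(−1)^1/∏(1,1,3,1,1,3)! = -1/36  (running -13/576)
  +(−1)^2/∏(2,0,2,0,2,4)! = 1/192  (running -5/288)
⟨..|..⟩ = √(331776/385)·(-5/288) = -0.509647

-0.509647  (= −√(20/77))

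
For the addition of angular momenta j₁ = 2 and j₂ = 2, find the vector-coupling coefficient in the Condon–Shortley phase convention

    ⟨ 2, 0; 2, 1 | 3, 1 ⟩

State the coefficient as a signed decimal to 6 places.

j₁+j₂−J=1  J+j₁−j₂=3  J−j₁+j₂=3  j₁+j₂+J+1=8
(j₁±m₁, j₂±m₂, J±M) = (2,2,3,1,4,2)
P² = 36/5
sum k=0..1:
  [0] +1/12 = 1/12
  [1] −1/4 = -1/4
S = -1/6
C² = P²·S² = 1/5 ; C = -0.447214

-0.447214  (= −√(1/5))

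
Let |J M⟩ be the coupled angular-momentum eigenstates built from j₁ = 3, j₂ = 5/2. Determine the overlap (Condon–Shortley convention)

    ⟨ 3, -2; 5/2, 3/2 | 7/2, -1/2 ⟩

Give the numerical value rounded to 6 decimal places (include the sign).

√[8·2!4!3!/10! · 1!5!4!1!3!4!] = √(9216/35)
  +(−1)^1/∏(1,1,4,3,0,0)! = -1/144  (running -1/144)
  +(−1)^2/∏(2,0,3,2,1,1)! = 1/24  (running 5/144)
⟨..|..⟩ = √(9216/35)·(5/144) = +0.563436

+0.563436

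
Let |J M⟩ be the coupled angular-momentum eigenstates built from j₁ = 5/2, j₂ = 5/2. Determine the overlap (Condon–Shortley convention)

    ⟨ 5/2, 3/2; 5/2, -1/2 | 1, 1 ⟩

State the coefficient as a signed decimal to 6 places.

√[3·4!1!1!/7! · 4!1!2!3!2!0!] = √(288/35)
  +(−1)^1/∏(1,3,0,1,1,0)! = -1/6  (running -1/6)
⟨..|..⟩ = √(288/35)·(-1/6) = -0.478091

−√(8/35) ≈ -0.478091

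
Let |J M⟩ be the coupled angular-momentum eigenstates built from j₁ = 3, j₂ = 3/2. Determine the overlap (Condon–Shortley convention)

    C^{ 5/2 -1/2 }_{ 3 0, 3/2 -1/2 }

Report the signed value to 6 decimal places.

−√(6/35) = -0.414039

j₁+j₂−J=2  J+j₁−j₂=4  J−j₁+j₂=1  j₁+j₂+J+1=8
(j₁±m₁, j₂±m₂, J±M) = (3,3,1,2,2,3)
P² = 216/35
sum k=0..1:
  [0] +1/12 = 1/12
  [1] −1/4 = -1/4
S = -1/6
C² = P²·S² = 6/35 ; C = -0.414039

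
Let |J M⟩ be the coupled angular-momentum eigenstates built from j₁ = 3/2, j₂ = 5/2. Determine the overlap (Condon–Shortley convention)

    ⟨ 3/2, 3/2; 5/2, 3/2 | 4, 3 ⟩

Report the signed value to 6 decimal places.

+√(5/8) ≈ +0.790569

triangle: 0!·3!·5!/9! = 720/362880
(j±m)!: 3!·0!·4!·1!·7!·1! = 725760
prefactor² = (2J+1)·Δ·N² = 12960
  k=0: +1/(0!·0!·0!·4!·3!·1!) = 1/144
Σ = 1/144  ⇒  CG² = 12960·1/144² = 5/8
CG = +√(5/8) = +0.790569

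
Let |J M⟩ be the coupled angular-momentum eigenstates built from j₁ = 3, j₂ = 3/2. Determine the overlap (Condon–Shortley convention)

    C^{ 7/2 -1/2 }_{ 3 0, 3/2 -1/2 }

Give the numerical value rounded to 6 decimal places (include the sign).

triangle: 1!×5!×2!/9! = 240/362880
(j±m)!: 3!×3!×1!×2!×3!×4! = 10368
prefactor² = (2J+1)×Δ×N² = 384/7
  k=0: +1/(0!×1!×3!×1!×2!×1!) = 1/12
  k=1: −1/(1!×0!×2!×0!×3!×2!) = -1/24
Σ = 1/24  ⇒  CG² = 384/7×1/24² = 2/21
CG = +√(2/21) = +0.308607

+√(2/21) = +0.308607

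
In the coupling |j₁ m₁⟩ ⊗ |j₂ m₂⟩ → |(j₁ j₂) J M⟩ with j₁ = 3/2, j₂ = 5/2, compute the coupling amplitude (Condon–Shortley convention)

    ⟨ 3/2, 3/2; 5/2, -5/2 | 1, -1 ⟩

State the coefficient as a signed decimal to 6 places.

j₁+j₂−J=3  J+j₁−j₂=0  J−j₁+j₂=2  j₁+j₂+J+1=6
(j₁±m₁, j₂±m₂, J±M) = (3,0,0,5,0,2)
P² = 72
sum k=0..0:
  [0] +1/12 = 1/12
S = 1/12
C² = P²·S² = 1/2 ; C = +0.707107

+0.707107  (= +√(1/2))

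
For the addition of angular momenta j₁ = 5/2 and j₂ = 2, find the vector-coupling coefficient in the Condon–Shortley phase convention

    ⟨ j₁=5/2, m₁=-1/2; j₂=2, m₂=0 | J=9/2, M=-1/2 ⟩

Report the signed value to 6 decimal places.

+0.690066

triangle: 0!×5!×4!/10! = 2880/3628800
(j±m)!: 2!×3!×2!×2!×4!×5! = 138240
prefactor² = (2J+1)×Δ×N² = 7680/7
  k=0: +1/(0!×0!×3!×2!×2!×2!) = 1/48
Σ = 1/48  ⇒  CG² = 7680/7×1/48² = 10/21
CG = +√(10/21) = +0.690066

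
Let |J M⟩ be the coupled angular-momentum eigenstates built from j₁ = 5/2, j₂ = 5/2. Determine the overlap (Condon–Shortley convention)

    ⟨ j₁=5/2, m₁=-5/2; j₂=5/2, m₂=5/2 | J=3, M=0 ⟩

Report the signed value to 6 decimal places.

triangle: 2!×3!×3!/9! = 72/362880
(j±m)!: 0!×5!×5!×0!×3!×3! = 518400
prefactor² = (2J+1)×Δ×N² = 720
  k=2: +1/(2!×0!×3!×3!×0!×0!) = 1/72
Σ = 1/72  ⇒  CG² = 720×1/72² = 5/36
CG = +√(5/36) = +0.372678

+√(5/36) = +0.372678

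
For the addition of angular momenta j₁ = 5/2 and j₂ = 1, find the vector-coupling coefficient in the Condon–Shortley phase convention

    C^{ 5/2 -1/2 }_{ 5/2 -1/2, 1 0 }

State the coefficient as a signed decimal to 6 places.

−√(1/35) ≈ -0.169031

j₁+j₂−J=1  J+j₁−j₂=4  J−j₁+j₂=1  j₁+j₂+J+1=7
(j₁±m₁, j₂±m₂, J±M) = (2,3,1,1,2,3)
P² = 144/35
sum k=0..1:
  [0] +1/6 = 1/6
  [1] −1/4 = -1/4
S = -1/12
C² = P²·S² = 1/35 ; C = -0.169031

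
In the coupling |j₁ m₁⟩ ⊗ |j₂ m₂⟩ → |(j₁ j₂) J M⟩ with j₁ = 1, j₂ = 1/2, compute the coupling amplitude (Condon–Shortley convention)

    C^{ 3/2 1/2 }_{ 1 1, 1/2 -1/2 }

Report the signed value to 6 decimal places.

+0.577350

j₁+j₂−J=0  J+j₁−j₂=2  J−j₁+j₂=1  j₁+j₂+J+1=4
(j₁±m₁, j₂±m₂, J±M) = (2,0,0,1,2,1)
P² = 4/3
sum k=0..0:
  [0] +1/2 = 1/2
S = 1/2
C² = P²·S² = 1/3 ; C = +0.577350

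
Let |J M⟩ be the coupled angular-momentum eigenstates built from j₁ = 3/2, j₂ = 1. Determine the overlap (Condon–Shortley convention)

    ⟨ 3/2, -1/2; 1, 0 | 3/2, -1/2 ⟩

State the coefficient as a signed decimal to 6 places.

-0.258199  (= −√(1/15))

j₁+j₂−J=1  J+j₁−j₂=2  J−j₁+j₂=1  j₁+j₂+J+1=5
(j₁±m₁, j₂±m₂, J±M) = (1,2,1,1,1,2)
P² = 4/15
sum k=0..1:
  [0] +1/2 = 1/2
  [1] −1/1 = -1
S = -1/2
C² = P²·S² = 1/15 ; C = -0.258199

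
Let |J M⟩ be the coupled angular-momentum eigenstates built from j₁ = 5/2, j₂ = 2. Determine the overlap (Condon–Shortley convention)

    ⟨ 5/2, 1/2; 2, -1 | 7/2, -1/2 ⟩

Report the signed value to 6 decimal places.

+0.557773  (= +√(14/45))

j₁+j₂−J=1  J+j₁−j₂=4  J−j₁+j₂=3  j₁+j₂+J+1=9
(j₁±m₁, j₂±m₂, J±M) = (3,2,1,3,3,4)
P² = 1152/35
sum k=0..1:
  [0] +1/8 = 1/8
  [1] −1/36 = -1/36
S = 7/72
C² = P²·S² = 14/45 ; C = +0.557773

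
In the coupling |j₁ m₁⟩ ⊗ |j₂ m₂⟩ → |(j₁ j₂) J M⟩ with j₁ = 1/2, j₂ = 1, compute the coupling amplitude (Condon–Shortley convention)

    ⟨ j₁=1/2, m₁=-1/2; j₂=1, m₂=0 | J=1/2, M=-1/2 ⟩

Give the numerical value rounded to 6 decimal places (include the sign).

√[2·1!0!1!/3! · 0!1!1!1!0!1!] = √(1/3)
  +(−1)^1/∏(1,0,0,0,0,1)! = -1  (running -1)
⟨..|..⟩ = √(1/3)·(-1) = -0.577350

−√(1/3) ≈ -0.577350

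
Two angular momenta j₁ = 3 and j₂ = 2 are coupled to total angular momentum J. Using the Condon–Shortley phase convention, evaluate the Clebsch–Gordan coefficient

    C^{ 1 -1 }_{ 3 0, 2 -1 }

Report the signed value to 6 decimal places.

-0.292770

√[3·4!2!0!/7! · 3!3!1!3!0!2!] = √(432/35)
  +(−1)^1/∏(1,3,2,0,0,0)! = -1/12  (running -1/12)
⟨..|..⟩ = √(432/35)·(-1/12) = -0.292770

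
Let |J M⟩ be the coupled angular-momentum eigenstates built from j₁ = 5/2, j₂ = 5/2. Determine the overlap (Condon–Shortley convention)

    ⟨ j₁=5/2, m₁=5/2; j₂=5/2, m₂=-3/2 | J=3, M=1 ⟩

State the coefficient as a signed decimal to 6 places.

+√(1/3) = +0.577350

√[7·2!3!3!/9! · 5!0!1!4!4!2!] = √(192)
  +(−1)^0/∏(0,2,0,1,3,2)! = 1/24  (running 1/24)
⟨..|..⟩ = √(192)·(1/24) = +0.577350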